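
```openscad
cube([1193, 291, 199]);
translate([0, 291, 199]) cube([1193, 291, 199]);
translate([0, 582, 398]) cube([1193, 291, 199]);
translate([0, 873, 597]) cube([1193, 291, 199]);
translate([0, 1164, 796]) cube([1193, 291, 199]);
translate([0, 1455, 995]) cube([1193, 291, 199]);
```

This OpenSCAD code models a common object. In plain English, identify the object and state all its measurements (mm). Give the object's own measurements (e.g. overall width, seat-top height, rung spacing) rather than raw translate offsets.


A straight staircase of 6 solid steps. Each step is 1193 mm wide (x), 291 mm deep (y, the going) and 199 mm tall (the rise). The first step rests on the floor; each subsequent step sits one going further in +y and one rise higher in +z, directly behind and above the previous step with no overlap.


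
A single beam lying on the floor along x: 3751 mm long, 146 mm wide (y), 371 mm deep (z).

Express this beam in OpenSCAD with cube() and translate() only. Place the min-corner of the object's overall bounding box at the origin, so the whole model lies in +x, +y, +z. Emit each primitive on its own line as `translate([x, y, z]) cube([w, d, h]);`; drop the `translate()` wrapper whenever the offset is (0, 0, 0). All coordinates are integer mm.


cube([3751, 146, 371]);


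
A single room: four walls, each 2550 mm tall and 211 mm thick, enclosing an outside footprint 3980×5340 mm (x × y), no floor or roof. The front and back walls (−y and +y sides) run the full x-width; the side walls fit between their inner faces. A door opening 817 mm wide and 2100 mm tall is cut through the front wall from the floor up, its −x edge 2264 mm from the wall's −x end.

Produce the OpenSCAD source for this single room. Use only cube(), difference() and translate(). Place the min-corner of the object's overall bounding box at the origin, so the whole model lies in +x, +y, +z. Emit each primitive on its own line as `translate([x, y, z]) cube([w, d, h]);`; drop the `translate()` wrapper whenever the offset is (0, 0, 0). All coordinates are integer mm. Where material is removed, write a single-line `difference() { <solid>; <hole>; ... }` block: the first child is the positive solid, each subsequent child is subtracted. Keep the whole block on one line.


difference() { cube([3980, 211, 2550]); translate([2264, 0, 0]) cube([817, 211, 2100]); }
translate([0, 5129, 0]) cube([3980, 211, 2550]);
translate([0, 211, 0]) cube([211, 4918, 2550]);
translate([3769, 211, 0]) cube([211, 4918, 2550]);


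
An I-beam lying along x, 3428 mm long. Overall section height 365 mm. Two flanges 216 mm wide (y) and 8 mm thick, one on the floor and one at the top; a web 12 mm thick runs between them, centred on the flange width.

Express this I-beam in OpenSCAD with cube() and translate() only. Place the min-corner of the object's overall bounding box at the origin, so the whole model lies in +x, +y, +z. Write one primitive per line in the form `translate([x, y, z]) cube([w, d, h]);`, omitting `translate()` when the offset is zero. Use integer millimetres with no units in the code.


cube([3428, 216, 8]);
translate([0, 102, 8]) cube([3428, 12, 349]);
translate([0, 0, 357]) cube([3428, 216, 8]);


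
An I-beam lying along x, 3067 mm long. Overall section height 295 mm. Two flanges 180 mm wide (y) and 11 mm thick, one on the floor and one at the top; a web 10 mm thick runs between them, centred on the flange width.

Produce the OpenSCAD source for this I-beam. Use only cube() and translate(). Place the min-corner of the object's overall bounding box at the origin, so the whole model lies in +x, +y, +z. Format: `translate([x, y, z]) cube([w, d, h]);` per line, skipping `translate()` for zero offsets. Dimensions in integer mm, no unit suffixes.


cube([3067, 180, 11]);
translate([0, 85, 11]) cube([3067, 10, 273]);
translate([0, 0, 284]) cube([3067, 180, 11]);


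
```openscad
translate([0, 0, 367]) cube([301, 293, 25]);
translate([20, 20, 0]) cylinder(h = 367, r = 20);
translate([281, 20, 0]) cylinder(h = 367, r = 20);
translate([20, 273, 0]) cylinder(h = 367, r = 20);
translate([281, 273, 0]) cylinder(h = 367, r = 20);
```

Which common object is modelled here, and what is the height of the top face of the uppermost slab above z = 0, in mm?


A stool. The seat height is 392 mm.

A 301×293×25 slab at z = 367 on four corner cylinders — a stool. The seat top is 367 + 25 = 392 mm.


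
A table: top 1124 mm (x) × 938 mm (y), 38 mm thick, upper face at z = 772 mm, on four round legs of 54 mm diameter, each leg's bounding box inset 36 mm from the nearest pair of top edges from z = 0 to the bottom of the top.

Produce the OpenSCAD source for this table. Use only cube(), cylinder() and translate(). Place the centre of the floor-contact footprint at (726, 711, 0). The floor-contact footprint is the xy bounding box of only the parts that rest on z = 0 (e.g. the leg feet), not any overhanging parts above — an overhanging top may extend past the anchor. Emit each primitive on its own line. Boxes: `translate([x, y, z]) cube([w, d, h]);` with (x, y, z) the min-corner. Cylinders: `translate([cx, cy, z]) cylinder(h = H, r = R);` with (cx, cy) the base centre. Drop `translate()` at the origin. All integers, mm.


translate([164, 242, 734]) cube([1124, 938, 38]);
translate([227, 305, 0]) cylinder(h = 734, r = 27);
translate([1225, 305, 0]) cylinder(h = 734, r = 27);
translate([227, 1117, 0]) cylinder(h = 734, r = 27);
translate([1225, 1117, 0]) cylinder(h = 734, r = 27);


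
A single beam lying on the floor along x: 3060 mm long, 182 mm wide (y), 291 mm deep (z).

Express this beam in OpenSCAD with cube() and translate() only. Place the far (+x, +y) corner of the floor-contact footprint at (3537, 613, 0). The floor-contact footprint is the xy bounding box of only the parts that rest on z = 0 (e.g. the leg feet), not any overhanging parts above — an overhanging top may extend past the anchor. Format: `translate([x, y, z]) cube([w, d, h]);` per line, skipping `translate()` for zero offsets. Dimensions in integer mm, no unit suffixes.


translate([477, 431, 0]) cube([3060, 182, 291]);


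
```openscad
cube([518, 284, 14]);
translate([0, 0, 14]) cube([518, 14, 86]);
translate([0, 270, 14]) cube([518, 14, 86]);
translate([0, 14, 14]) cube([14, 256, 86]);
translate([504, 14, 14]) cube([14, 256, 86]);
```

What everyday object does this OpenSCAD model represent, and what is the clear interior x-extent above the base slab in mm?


An open box. The internal width is 490 mm.

A 518×284 base slab with four walls standing on it — an open box. The base is 518 mm wide and the walls are 14 mm thick, so the internal width is 518 − 2 × 14 = 490 mm.


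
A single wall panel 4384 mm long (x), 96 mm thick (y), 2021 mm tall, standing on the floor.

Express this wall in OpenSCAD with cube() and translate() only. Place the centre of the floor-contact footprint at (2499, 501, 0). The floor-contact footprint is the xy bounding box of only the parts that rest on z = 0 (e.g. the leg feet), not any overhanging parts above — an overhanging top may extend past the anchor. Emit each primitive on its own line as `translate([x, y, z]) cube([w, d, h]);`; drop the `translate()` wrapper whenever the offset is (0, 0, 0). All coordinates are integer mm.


translate([307, 453, 0]) cube([4384, 96, 2021]);


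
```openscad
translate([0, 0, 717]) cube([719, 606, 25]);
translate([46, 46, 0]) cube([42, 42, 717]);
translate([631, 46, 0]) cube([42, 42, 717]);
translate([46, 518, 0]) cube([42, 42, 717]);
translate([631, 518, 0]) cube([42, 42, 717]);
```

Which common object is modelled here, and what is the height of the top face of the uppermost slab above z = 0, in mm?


A table. The table height is 742 mm.

A 719×606×25 slab sits at z = 717 on four 42 mm square posts — a table. The top surface is at 717 + 25 = 742 mm.


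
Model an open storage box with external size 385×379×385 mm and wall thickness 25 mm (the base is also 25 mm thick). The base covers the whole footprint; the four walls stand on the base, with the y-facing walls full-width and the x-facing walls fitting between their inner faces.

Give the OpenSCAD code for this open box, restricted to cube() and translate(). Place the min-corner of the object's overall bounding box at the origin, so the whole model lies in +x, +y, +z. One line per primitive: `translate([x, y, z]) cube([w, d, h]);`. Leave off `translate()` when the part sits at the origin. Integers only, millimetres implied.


cube([385, 379, 25]);
translate([0, 0, 25]) cube([385, 25, 360]);
translate([0, 354, 25]) cube([385, 25, 360]);
translate([0, 25, 25]) cube([25, 329, 360]);
translate([360, 25, 25]) cube([25, 329, 360]);


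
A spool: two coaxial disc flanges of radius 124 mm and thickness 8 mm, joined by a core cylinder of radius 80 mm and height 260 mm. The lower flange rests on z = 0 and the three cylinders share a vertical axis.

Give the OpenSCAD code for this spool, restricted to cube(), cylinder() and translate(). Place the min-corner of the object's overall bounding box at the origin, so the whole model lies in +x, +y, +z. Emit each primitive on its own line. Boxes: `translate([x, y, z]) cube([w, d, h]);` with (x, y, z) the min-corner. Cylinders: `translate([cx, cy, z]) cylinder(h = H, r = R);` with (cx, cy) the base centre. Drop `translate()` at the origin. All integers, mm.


translate([124, 124, 0]) cylinder(h = 8, r = 124);
translate([124, 124, 8]) cylinder(h = 260, r = 80);
translate([124, 124, 268]) cylinder(h = 8, r = 124);


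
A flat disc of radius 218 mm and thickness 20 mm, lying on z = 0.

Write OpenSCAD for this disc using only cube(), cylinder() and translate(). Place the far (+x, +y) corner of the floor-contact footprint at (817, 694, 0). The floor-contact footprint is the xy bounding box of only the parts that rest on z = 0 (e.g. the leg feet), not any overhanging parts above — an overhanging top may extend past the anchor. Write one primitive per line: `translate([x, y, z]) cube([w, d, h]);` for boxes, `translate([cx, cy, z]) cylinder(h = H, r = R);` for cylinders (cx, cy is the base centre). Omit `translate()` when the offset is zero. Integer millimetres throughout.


translate([599, 476, 0]) cylinder(h = 20, r = 218);


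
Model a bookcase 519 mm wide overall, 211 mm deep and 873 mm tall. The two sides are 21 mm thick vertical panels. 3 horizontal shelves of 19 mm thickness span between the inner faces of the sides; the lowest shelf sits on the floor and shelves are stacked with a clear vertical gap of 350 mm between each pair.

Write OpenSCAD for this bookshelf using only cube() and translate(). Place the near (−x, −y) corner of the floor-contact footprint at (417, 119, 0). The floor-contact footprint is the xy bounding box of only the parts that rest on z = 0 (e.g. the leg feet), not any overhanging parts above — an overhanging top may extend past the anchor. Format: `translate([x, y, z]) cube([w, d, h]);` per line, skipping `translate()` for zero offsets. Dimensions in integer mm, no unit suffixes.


translate([417, 119, 0]) cube([21, 211, 873]);
translate([915, 119, 0]) cube([21, 211, 873]);
translate([438, 119, 0]) cube([477, 211, 19]);
translate([438, 119, 369]) cube([477, 211, 19]);
translate([438, 119, 738]) cube([477, 211, 19]);


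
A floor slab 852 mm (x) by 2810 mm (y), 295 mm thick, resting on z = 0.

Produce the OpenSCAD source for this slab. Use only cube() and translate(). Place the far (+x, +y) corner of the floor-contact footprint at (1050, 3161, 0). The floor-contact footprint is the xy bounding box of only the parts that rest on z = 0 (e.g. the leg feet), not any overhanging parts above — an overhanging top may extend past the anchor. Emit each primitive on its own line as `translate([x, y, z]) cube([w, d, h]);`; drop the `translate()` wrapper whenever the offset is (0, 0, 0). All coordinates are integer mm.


translate([198, 351, 0]) cube([852, 2810, 295]);


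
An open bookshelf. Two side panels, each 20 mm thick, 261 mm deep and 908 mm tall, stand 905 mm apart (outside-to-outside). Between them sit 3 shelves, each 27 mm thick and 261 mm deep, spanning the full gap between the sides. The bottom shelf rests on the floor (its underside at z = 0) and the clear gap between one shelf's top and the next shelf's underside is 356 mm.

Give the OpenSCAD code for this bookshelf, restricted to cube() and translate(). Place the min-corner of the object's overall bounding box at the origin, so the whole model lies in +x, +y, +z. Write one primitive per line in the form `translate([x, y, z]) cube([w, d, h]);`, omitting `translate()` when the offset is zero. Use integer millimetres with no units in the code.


cube([20, 261, 908]);
translate([885, 0, 0]) cube([20, 261, 908]);
translate([20, 0, 0]) cube([865, 261, 27]);
translate([20, 0, 383]) cube([865, 261, 27]);
translate([20, 0, 766]) cube([865, 261, 27]);


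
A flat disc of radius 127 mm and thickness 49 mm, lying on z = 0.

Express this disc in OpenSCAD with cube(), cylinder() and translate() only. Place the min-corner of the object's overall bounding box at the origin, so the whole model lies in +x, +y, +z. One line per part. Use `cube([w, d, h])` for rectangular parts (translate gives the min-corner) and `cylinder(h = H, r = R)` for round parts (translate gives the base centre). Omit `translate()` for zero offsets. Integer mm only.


translate([127, 127, 0]) cylinder(h = 49, r = 127);


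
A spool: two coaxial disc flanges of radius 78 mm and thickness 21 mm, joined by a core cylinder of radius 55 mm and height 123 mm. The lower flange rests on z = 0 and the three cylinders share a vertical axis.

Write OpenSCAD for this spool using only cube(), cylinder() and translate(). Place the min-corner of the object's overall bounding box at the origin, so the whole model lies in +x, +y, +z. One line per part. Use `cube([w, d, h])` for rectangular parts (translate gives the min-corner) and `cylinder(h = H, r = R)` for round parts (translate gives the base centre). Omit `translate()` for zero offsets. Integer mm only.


translate([78, 78, 0]) cylinder(h = 21, r = 78);
translate([78, 78, 21]) cylinder(h = 123, r = 55);
translate([78, 78, 144]) cylinder(h = 21, r = 78);


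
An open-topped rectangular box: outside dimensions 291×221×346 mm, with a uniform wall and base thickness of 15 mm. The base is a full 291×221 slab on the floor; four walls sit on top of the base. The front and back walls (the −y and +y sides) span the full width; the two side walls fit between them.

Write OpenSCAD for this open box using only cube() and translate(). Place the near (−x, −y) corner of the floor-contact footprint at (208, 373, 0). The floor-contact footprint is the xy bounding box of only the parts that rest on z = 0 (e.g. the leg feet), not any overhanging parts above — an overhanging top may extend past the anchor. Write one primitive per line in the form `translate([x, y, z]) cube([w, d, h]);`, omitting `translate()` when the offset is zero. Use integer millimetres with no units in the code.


translate([208, 373, 0]) cube([291, 221, 15]);
translate([208, 373, 15]) cube([291, 15, 331]);
translate([208, 579, 15]) cube([291, 15, 331]);
translate([208, 388, 15]) cube([15, 191, 331]);
translate([484, 388, 15]) cube([15, 191, 331]);


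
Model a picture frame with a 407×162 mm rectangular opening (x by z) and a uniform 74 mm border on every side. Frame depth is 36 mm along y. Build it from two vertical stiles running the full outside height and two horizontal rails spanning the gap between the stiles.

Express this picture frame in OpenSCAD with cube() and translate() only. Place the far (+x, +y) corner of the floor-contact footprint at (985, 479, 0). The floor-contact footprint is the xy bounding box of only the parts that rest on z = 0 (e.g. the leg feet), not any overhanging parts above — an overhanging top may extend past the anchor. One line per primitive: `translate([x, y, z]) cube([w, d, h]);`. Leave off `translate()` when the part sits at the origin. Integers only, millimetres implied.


translate([430, 443, 0]) cube([74, 36, 310]);
translate([911, 443, 0]) cube([74, 36, 310]);
translate([504, 443, 0]) cube([407, 36, 74]);
translate([504, 443, 236]) cube([407, 36, 74]);


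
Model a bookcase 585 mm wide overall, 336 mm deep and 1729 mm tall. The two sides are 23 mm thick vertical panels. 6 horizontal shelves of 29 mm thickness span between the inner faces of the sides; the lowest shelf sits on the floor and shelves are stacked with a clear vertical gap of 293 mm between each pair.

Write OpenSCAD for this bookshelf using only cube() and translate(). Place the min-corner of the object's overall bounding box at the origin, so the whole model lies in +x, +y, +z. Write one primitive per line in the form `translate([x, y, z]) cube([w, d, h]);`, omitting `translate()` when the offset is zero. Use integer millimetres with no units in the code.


cube([23, 336, 1729]);
translate([562, 0, 0]) cube([23, 336, 1729]);
translate([23, 0, 0]) cube([539, 336, 29]);
translate([23, 0, 322]) cube([539, 336, 29]);
translate([23, 0, 644]) cube([539, 336, 29]);
translate([23, 0, 966]) cube([539, 336, 29]);
translate([23, 0, 1288]) cube([539, 336, 29]);
translate([23, 0, 1610]) cube([539, 336, 29]);


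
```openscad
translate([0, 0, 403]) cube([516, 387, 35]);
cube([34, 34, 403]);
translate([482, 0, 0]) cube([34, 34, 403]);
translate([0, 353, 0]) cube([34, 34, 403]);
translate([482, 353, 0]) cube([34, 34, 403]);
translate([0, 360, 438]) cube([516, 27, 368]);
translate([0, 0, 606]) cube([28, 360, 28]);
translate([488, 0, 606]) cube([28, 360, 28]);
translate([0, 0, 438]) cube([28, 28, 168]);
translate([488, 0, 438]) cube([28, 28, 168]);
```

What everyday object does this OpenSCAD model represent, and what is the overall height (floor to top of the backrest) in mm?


A chair. The overall height is 806 mm.

A slab on four corner posts with a tall panel at the back — a chair. The seat slab sits at z = 403 with thickness 35, and the 368 mm backrest starts at the seat top, so the overall height is 403 + 35 + 368 = 806 mm.


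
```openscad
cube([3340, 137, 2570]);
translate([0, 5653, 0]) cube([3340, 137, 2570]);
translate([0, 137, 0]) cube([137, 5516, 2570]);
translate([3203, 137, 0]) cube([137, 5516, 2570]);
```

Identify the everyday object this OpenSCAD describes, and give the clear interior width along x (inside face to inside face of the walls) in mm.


A house (or room) frame. The interior width is 3066 mm.

Four 2570 mm walls enclosing a rectangle with no floor or roof — a room or house frame. Outside width is 3340 mm and wall thickness is 137 mm, so the interior width is 3340 − 2 × 137 = 3066 mm.


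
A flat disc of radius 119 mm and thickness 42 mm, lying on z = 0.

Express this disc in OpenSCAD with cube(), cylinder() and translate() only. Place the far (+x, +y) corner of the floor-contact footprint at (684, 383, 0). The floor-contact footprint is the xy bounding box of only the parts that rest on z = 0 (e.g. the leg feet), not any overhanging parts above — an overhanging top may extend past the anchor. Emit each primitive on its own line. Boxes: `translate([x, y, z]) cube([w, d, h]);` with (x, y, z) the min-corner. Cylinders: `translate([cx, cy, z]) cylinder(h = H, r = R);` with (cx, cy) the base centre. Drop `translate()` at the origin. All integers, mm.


translate([565, 264, 0]) cylinder(h = 42, r = 119);


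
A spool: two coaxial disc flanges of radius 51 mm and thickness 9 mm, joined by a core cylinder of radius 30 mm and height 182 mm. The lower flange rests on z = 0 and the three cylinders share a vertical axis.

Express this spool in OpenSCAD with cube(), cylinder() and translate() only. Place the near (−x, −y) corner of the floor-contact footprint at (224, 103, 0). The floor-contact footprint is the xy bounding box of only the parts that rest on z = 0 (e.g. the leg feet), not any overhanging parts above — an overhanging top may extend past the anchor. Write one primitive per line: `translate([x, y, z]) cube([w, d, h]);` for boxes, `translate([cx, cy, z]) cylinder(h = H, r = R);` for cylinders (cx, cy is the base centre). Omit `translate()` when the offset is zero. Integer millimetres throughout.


translate([275, 154, 0]) cylinder(h = 9, r = 51);
translate([275, 154, 9]) cylinder(h = 182, r = 30);
translate([275, 154, 191]) cylinder(h = 9, r = 51);


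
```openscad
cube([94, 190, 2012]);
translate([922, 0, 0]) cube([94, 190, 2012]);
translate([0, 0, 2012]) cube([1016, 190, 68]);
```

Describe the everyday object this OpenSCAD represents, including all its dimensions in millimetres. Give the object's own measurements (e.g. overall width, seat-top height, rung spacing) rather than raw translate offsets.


A door frame. The clear opening is 828 mm wide and 2012 mm high. Two 94 mm wide jambs, 190 mm deep, stand either side of the opening from the floor to the top of the opening. A 68 mm thick head sits across the top of both jambs, spanning the full outside width of the frame.


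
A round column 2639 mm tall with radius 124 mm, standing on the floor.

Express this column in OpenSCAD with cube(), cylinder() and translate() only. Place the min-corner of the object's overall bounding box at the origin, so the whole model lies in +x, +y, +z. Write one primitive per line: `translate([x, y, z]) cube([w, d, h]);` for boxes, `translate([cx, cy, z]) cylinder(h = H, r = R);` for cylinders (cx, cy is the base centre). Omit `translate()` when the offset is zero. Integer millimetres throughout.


translate([124, 124, 0]) cylinder(h = 2639, r = 124);


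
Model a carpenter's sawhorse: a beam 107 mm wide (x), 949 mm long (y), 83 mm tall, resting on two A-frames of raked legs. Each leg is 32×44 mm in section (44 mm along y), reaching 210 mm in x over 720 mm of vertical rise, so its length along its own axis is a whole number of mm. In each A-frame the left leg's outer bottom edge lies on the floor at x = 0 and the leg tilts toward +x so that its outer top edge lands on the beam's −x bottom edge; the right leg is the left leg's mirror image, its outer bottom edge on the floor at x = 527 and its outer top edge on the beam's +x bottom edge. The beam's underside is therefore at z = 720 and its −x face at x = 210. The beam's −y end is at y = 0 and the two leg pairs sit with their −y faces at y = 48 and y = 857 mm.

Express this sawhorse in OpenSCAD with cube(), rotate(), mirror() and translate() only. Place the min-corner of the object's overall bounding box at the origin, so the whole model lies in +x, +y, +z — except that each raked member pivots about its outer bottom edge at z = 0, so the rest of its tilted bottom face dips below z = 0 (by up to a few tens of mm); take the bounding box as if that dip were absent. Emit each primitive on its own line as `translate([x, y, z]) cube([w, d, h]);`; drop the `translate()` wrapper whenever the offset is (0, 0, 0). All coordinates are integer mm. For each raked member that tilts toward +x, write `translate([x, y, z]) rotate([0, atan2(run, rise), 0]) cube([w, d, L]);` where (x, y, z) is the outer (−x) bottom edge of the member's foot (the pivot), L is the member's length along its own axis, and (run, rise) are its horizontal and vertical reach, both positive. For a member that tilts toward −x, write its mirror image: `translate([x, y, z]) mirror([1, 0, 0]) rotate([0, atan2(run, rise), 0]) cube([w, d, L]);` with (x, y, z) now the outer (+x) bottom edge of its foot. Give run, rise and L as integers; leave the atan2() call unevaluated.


// leg length = √(210² + 720²) = 750
// right-leg outer foot x = 2·210 + 107 = 527
// beam min-corner = (210, 0, 720)
translate([210, 0, 720]) cube([107, 949, 83]);
translate([0, 48, 0]) rotate([0, atan2(210, 720), 0]) cube([32, 44, 750]);
translate([527, 48, 0]) mirror([1, 0, 0]) rotate([0, atan2(210, 720), 0]) cube([32, 44, 750]);
translate([0, 857, 0]) rotate([0, atan2(210, 720), 0]) cube([32, 44, 750]);
translate([527, 857, 0]) mirror([1, 0, 0]) rotate([0, atan2(210, 720), 0]) cube([32, 44, 750]);


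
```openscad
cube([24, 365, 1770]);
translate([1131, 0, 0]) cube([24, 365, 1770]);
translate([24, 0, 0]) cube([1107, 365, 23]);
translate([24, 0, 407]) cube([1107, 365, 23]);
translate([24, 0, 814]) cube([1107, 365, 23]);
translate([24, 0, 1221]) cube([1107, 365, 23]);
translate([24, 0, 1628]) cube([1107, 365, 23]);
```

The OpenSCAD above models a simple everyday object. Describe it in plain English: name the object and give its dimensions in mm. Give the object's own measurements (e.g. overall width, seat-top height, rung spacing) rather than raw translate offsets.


An open bookshelf. Two side panels, each 24 mm thick, 365 mm deep and 1770 mm tall, stand 1155 mm apart (outside-to-outside). Between them sit 5 shelves, each 23 mm thick and 365 mm deep, spanning the full gap between the sides. The bottom shelf rests on the floor (its underside at z = 0) and the clear gap between one shelf's top and the next shelf's underside is 384 mm.


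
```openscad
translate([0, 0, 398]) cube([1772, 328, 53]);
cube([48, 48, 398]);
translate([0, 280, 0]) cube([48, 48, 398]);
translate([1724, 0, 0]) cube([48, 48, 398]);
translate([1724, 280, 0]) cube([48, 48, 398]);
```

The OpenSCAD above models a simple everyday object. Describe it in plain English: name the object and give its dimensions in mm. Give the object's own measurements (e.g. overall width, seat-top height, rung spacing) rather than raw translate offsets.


A bench: a 1772×328 mm seat slab, 53 mm thick, top at z = 451 mm, on four 48×48 mm square legs flush with the seat corners and standing on z = 0.


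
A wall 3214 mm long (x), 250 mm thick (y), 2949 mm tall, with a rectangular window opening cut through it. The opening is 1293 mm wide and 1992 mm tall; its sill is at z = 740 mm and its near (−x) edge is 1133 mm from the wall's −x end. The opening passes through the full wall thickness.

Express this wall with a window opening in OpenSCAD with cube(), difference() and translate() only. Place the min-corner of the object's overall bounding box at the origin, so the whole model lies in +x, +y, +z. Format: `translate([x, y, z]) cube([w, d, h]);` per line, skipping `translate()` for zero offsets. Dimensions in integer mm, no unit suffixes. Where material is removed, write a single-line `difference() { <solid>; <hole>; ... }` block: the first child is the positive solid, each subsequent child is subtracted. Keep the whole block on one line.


difference() { cube([3214, 250, 2949]); translate([1133, 0, 740]) cube([1293, 250, 1992]); }


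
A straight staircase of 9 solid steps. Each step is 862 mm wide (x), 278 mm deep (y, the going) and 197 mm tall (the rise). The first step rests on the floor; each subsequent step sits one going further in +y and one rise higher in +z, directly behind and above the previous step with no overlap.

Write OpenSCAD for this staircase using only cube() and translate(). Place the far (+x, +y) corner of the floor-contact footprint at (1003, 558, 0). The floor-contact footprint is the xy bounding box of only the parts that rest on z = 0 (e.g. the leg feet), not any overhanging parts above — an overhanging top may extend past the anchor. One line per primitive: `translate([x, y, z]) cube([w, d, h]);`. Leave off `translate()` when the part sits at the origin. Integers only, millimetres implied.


translate([141, 280, 0]) cube([862, 278, 197]);
translate([141, 558, 197]) cube([862, 278, 197]);
translate([141, 836, 394]) cube([862, 278, 197]);
translate([141, 1114, 591]) cube([862, 278, 197]);
translate([141, 1392, 788]) cube([862, 278, 197]);
translate([141, 1670, 985]) cube([862, 278, 197]);
translate([141, 1948, 1182]) cube([862, 278, 197]);
translate([141, 2226, 1379]) cube([862, 278, 197]);
translate([141, 2504, 1576]) cube([862, 278, 197]);


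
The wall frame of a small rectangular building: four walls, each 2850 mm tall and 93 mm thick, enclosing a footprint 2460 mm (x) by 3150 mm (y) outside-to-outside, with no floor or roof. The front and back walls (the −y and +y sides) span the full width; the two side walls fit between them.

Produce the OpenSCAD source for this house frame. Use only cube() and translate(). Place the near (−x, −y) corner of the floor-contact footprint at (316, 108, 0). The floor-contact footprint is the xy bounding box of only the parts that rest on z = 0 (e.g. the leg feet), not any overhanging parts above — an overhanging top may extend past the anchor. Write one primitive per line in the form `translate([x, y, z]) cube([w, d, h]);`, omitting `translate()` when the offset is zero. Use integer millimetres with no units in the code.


translate([316, 108, 0]) cube([2460, 93, 2850]);
translate([316, 3165, 0]) cube([2460, 93, 2850]);
translate([316, 201, 0]) cube([93, 2964, 2850]);
translate([2683, 201, 0]) cube([93, 2964, 2850]);


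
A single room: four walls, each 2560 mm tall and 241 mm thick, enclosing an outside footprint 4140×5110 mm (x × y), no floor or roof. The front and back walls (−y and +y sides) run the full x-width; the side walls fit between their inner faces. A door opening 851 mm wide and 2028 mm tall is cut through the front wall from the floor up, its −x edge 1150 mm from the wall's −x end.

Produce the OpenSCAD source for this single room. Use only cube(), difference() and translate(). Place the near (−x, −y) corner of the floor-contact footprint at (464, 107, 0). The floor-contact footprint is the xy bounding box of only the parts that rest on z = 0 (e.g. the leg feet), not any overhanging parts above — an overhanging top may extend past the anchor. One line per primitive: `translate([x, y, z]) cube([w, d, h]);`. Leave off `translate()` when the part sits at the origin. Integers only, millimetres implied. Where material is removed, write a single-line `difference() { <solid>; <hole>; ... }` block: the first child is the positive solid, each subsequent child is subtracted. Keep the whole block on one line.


difference() { translate([464, 107, 0]) cube([4140, 241, 2560]); translate([1614, 107, 0]) cube([851, 241, 2028]); }
translate([464, 4976, 0]) cube([4140, 241, 2560]);
translate([464, 348, 0]) cube([241, 4628, 2560]);
translate([4363, 348, 0]) cube([241, 4628, 2560]);


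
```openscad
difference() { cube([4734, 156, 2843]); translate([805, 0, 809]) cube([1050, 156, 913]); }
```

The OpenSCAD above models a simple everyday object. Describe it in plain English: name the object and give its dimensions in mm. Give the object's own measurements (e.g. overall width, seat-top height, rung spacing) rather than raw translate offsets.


A wall 4734 mm long (x), 156 mm thick (y), 2843 mm tall, with a rectangular window opening cut through it. The opening is 1050 mm wide and 913 mm tall; its sill is at z = 809 mm and its near (−x) edge is 805 mm from the wall's −x end. The opening passes through the full wall thickness.


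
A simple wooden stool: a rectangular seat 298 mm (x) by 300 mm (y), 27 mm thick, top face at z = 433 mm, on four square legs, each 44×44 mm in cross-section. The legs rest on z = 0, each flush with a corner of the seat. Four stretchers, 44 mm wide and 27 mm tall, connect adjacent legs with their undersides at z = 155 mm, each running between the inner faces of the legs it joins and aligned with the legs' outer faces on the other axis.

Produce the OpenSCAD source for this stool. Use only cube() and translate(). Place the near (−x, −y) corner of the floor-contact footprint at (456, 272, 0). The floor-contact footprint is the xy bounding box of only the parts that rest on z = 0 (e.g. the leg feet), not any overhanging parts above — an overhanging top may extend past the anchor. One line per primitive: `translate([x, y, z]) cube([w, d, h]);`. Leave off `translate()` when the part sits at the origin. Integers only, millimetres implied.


// leg_h = 433 - 27 = 406
// stretcher span = 298 - 2*44 = 210
translate([456, 272, 406]) cube([298, 300, 27]);
translate([456, 272, 0]) cube([44, 44, 406]);
translate([710, 272, 0]) cube([44, 44, 406]);
translate([456, 528, 0]) cube([44, 44, 406]);
translate([710, 528, 0]) cube([44, 44, 406]);
translate([500, 272, 155]) cube([210, 44, 27]);
translate([500, 528, 155]) cube([210, 44, 27]);
translate([456, 316, 155]) cube([44, 212, 27]);
translate([710, 316, 155]) cube([44, 212, 27]);


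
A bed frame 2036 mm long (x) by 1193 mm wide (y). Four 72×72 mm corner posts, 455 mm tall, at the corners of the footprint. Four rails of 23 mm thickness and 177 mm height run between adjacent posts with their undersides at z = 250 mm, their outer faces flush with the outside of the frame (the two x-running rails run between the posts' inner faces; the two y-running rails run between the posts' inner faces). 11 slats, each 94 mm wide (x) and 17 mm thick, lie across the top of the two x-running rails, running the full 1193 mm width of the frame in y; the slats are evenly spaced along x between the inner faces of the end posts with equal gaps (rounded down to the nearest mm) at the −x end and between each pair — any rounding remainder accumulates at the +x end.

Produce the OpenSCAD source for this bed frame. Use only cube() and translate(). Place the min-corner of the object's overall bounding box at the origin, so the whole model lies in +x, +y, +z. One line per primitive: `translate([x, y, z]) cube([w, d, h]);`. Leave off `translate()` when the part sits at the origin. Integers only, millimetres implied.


// slat z = rail_z + rail_h = 250 + 177 = 427
// slat gap = ⌊(1892 − 11·94) / 12⌋ = 71
cube([72, 72, 455]);
translate([0, 1121, 0]) cube([72, 72, 455]);
translate([1964, 0, 0]) cube([72, 72, 455]);
translate([1964, 1121, 0]) cube([72, 72, 455]);
translate([72, 0, 250]) cube([1892, 23, 177]);
translate([72, 1170, 250]) cube([1892, 23, 177]);
translate([0, 72, 250]) cube([23, 1049, 177]);
translate([2013, 72, 250]) cube([23, 1049, 177]);
translate([143, 0, 427]) cube([94, 1193, 17]);
translate([308, 0, 427]) cube([94, 1193, 17]);
translate([473, 0, 427]) cube([94, 1193, 17]);
translate([638, 0, 427]) cube([94, 1193, 17]);
translate([803, 0, 427]) cube([94, 1193, 17]);
translate([968, 0, 427]) cube([94, 1193, 17]);
translate([1133, 0, 427]) cube([94, 1193, 17]);
translate([1298, 0, 427]) cube([94, 1193, 17]);
translate([1463, 0, 427]) cube([94, 1193, 17]);
translate([1628, 0, 427]) cube([94, 1193, 17]);
translate([1793, 0, 427]) cube([94, 1193, 17]);


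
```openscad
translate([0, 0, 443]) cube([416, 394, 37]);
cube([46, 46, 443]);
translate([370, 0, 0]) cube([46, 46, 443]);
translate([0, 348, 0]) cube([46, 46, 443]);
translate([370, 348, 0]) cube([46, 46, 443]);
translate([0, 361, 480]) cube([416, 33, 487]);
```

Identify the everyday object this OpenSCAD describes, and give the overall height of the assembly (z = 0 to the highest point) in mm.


A chair. The overall height is 967 mm.

A slab on four corner posts with a tall panel at the back — a chair. The seat slab sits at z = 443 with thickness 37, and the 487 mm backrest starts at the seat top, so the overall height is 443 + 37 + 487 = 967 mm.


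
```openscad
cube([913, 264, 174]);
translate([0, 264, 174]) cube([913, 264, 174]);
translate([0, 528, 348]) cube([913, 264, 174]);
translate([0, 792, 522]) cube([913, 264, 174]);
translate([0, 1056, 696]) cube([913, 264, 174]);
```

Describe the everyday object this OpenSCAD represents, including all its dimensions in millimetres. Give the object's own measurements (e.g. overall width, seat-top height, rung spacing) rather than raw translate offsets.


A straight staircase of 5 solid steps. Each step is 913 mm wide (x), 264 mm deep (y, the going) and 174 mm tall (the rise). The first step rests on the floor; each subsequent step sits one going further in +y and one rise higher in +z, directly behind and above the previous step with no overlap.


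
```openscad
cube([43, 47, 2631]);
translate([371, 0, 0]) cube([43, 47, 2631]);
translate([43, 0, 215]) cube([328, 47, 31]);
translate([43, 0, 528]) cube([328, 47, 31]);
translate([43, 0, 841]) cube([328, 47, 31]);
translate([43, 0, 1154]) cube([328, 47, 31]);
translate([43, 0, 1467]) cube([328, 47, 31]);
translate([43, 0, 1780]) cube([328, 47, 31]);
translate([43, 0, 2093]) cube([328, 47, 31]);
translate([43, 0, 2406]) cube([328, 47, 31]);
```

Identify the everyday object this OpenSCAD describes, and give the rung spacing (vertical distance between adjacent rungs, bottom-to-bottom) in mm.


A ladder. The rung spacing is 313 mm.

Two tall 43×47 posts with 8 short bars between them — a ladder. Adjacent rungs sit at z = 215 and z = 528, so the spacing is 528 − 215 = 313 mm.


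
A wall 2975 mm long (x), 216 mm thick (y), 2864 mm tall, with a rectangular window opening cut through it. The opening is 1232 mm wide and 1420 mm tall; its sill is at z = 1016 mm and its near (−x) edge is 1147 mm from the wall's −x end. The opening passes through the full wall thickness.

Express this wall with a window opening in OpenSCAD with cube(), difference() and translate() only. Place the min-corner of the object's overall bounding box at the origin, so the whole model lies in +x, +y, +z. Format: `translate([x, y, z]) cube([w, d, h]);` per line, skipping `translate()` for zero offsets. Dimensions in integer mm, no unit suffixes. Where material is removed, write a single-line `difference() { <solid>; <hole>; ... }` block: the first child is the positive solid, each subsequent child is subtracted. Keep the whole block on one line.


difference() { cube([2975, 216, 2864]); translate([1147, 0, 1016]) cube([1232, 216, 1420]); }


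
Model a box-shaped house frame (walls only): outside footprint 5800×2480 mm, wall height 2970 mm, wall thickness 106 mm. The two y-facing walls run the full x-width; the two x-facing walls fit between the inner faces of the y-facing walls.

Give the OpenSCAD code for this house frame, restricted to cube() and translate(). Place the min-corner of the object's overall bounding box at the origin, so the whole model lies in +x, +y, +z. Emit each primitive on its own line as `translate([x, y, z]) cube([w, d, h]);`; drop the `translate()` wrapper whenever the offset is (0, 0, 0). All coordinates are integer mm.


cube([5800, 106, 2970]);
translate([0, 2374, 0]) cube([5800, 106, 2970]);
translate([0, 106, 0]) cube([106, 2268, 2970]);
translate([5694, 106, 0]) cube([106, 2268, 2970]);


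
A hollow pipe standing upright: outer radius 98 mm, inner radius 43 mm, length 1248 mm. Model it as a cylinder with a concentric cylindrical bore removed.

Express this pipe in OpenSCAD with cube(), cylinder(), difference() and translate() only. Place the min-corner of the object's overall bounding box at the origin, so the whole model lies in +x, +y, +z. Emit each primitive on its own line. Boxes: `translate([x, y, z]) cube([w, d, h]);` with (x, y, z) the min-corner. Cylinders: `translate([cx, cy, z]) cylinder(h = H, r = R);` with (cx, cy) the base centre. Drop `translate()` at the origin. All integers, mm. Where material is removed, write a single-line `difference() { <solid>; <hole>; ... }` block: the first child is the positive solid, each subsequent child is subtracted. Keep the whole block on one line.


difference() { translate([98, 98, 0]) cylinder(h = 1248, r = 98); translate([98, 98, 0]) cylinder(h = 1248, r = 43); }


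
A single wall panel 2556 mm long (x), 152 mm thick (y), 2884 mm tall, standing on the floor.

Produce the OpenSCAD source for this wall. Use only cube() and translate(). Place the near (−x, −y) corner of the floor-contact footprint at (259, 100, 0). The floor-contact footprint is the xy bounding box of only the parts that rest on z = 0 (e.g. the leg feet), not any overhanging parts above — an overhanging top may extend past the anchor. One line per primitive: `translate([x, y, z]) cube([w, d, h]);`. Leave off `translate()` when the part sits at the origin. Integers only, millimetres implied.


translate([259, 100, 0]) cube([2556, 152, 2884]);


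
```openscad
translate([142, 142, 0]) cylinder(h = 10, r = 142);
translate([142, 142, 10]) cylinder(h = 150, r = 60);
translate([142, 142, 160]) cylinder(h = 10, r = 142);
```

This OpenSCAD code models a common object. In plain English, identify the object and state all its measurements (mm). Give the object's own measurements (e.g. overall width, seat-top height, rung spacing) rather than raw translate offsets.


A spool: two coaxial disc flanges of radius 142 mm and thickness 10 mm, joined by a core cylinder of radius 60 mm and height 150 mm. The lower flange rests on z = 0 and the three cylinders share a vertical axis.
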